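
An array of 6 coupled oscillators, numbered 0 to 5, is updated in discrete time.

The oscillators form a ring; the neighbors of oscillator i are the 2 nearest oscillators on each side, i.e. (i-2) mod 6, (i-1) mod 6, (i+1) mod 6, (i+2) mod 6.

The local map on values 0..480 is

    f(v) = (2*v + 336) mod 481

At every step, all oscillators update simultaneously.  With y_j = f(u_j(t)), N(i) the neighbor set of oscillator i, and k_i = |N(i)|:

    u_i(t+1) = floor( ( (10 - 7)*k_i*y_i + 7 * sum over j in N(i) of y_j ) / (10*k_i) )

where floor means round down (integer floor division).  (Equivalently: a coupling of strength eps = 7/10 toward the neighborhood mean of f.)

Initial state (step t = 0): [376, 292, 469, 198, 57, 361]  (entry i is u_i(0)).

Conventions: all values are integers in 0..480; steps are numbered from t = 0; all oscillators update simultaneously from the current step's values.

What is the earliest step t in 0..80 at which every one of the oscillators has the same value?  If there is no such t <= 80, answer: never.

Answer: 15
Key observation: Synchronization is absorbing here: once all oscillators are equal they stay equal, and step 15 is the first all-equal step.

Derivation:
t=0: [376, 292, 469, 198, 57, 361]  (not all equal)
t=1: [264, 269, 315, 302, 272, 250]  (not all equal)
t=2: [316, 328, 287, 339, 329, 392]  (not all equal)
t=3: [115, 121, 149, 129, 122, 68]  (not all equal)
t=4: [169, 173, 114, 177, 173, 210]  (not all equal)
t=5: [190, 193, 165, 195, 193, 223]  (not all equal)
t=6: [239, 241, 223, 242, 241, 258]  (not all equal)
t=7: [335, 336, 325, 337, 336, 346]  (not all equal)
t=8: [45, 45, 39, 46, 45, 52]  (not all equal)
t=9: [426, 426, 422, 426, 426, 430]  (not all equal)
t=10: [226, 226, 223, 226, 226, 228]  (not all equal)
t=11: [306, 306, 305, 306, 306, 308]  (not all equal)
t=12: [467, 467, 466, 467, 467, 468]  (not all equal)
t=13: [308, 308, 307, 308, 308, 308]  (not all equal)
t=14: [470, 470, 470, 470, 470, 471]  (not all equal)
t=15: [314, 314, 314, 314, 314, 314]  (all equal)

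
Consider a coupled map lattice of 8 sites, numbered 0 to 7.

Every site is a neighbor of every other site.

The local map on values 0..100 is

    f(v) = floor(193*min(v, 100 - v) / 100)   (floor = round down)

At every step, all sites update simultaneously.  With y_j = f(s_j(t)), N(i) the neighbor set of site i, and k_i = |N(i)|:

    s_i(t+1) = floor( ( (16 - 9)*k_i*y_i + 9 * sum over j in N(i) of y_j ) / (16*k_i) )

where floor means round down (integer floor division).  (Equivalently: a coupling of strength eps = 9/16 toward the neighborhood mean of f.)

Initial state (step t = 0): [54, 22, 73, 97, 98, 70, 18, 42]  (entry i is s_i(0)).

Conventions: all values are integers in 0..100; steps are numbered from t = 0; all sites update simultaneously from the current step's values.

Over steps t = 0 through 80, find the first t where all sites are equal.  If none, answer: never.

Answer: 9
Key observation: Synchronization is absorbing here: once all sites are equal they stay equal, and step 9 is the first all-equal step.

Derivation:
t=0: [54, 22, 73, 97, 98, 70, 18, 42]  (not all equal)
t=1: [60, 44, 47, 30, 30, 49, 41, 58]  (not all equal)
t=2: [77, 79, 81, 70, 70, 83, 77, 78]  (not all equal)
t=3: [44, 42, 41, 48, 48, 39, 44, 43]  (not all equal)
t=4: [83, 82, 81, 86, 86, 80, 83, 83]  (not all equal)
t=5: [32, 32, 33, 30, 30, 34, 32, 32]  (not all equal)
t=6: [60, 60, 61, 59, 59, 62, 60, 60]  (not all equal)
t=7: [76, 76, 76, 77, 77, 75, 76, 76]  (not all equal)
t=8: [45, 45, 45, 45, 45, 46, 45, 45]  (not all equal)
t=9: [86, 86, 86, 86, 86, 86, 86, 86]  (all equal)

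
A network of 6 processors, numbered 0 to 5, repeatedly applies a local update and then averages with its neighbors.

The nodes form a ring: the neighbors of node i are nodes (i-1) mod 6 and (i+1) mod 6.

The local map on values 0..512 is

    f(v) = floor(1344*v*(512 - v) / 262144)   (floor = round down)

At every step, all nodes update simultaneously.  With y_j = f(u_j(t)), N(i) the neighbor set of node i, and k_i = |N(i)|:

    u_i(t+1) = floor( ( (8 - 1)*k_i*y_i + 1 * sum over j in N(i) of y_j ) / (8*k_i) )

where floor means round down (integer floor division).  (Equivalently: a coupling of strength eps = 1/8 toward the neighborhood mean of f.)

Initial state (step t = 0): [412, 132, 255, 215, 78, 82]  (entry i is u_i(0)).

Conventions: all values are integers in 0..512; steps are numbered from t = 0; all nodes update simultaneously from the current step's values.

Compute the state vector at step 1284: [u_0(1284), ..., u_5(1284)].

Simulating step by step:
t=0: [412, 132, 255, 215, 78, 82]
t=1: [211, 259, 329, 317, 183, 181]
t=2: [324, 332, 310, 315, 308, 308]
t=3: [312, 307, 319, 318, 321, 321]
t=4: [318, 321, 315, 315, 314, 314]
t=5: [316, 314, 317, 318, 318, 317]
t=6: [317, 317, 316, 316, 316, 316]
t=7: [316, 316, 316, 317, 317, 316]
t=8: [317, 317, 316, 316, 316, 316]

Answer: [317, 317, 316, 316, 316, 316]
Key observation: The state at step 6, [317, 317, 316, 316, 316, 316], reappears at step 8: the system is in a cycle of period 2 from step 6 on.  Therefore the state at step 1284 equals the state at step 6 + ((1284 - 6) mod 2) = 6, which is [317, 317, 316, 316, 316, 316].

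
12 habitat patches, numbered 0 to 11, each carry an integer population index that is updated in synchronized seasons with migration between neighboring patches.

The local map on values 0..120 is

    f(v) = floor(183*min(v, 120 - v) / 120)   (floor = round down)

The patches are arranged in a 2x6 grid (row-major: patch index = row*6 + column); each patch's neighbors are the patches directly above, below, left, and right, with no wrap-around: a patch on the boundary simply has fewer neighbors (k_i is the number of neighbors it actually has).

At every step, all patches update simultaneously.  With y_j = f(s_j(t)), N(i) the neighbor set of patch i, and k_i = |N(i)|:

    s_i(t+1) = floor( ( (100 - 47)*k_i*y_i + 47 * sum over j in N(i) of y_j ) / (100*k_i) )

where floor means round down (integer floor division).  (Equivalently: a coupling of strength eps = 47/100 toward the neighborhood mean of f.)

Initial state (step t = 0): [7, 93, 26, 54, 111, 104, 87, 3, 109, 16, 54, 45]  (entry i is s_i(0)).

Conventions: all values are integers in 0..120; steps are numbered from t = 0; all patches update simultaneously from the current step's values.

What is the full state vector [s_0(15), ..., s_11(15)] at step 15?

Answer: [55, 56, 67, 81, 76, 72, 55, 56, 67, 81, 77, 73]

Derivation:
t=0: [7, 93, 26, 54, 111, 104, 87, 3, 109, 16, 54, 45]
t=1: [26, 30, 42, 55, 36, 31, 29, 18, 18, 40, 59, 60]
t=2: [41, 44, 58, 72, 62, 58, 38, 32, 38, 63, 79, 80]
t=3: [62, 66, 77, 79, 81, 81, 56, 53, 64, 75, 69, 67]
t=4: [85, 79, 70, 62, 62, 63, 84, 81, 78, 71, 73, 74]
t=5: [55, 62, 73, 83, 85, 82, 54, 59, 66, 74, 73, 73]
t=6: [83, 84, 73, 60, 56, 59, 83, 86, 79, 69, 68, 67]
t=7: [55, 56, 70, 84, 85, 85, 54, 53, 64, 77, 79, 81]
t=8: [83, 82, 75, 59, 54, 54, 81, 81, 79, 65, 60, 58]
t=9: [56, 58, 68, 83, 84, 83, 58, 59, 65, 81, 87, 87]
t=10: [86, 86, 77, 59, 54, 54, 87, 87, 79, 60, 52, 51]
t=11: [50, 53, 66, 84, 82, 80, 50, 52, 65, 84, 81, 78]
t=12: [76, 79, 77, 58, 57, 60, 76, 79, 77, 59, 58, 62]
t=13: [65, 63, 68, 84, 87, 89, 65, 63, 68, 84, 87, 88]
t=14: [83, 84, 76, 57, 50, 47, 83, 84, 76, 57, 50, 48]
t=15: [55, 56, 67, 81, 76, 72, 55, 56, 67, 81, 77, 73]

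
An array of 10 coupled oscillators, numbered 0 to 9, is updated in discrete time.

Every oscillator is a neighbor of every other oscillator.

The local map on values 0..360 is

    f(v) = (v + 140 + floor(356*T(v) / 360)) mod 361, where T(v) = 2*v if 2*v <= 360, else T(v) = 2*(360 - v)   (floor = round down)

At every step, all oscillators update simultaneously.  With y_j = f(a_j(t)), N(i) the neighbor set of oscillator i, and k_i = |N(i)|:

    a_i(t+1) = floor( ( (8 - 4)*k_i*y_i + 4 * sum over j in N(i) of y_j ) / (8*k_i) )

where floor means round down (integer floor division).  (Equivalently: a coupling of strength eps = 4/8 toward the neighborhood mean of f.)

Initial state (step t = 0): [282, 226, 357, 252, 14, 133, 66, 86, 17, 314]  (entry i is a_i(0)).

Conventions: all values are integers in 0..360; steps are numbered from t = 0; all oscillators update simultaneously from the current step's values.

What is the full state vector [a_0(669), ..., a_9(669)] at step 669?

Answer: [227, 227, 227, 227, 227, 227, 227, 227, 227, 227]
Key observation: The state at step 7, [227, 227, 227, 227, 227, 227, 227, 227, 227, 227], reappears at step 9: the system is in a cycle of period 2 from step 7 on.  Therefore the state at step 669 equals the state at step 7 + ((669 - 7) mod 2) = 7, which is [227, 227, 227, 227, 227, 227, 227, 227, 227, 227].

Derivation:
t=0: [282, 226, 357, 252, 14, 133, 66, 86, 17, 314]
t=1: [205, 229, 172, 217, 189, 187, 258, 125, 193, 190]
t=2: [280, 270, 281, 275, 288, 288, 257, 219, 286, 287]
t=3: [220, 225, 220, 222, 217, 217, 230, 246, 218, 217]
t=4: [273, 271, 273, 272, 274, 274, 269, 262, 274, 274]
t=5: [224, 225, 224, 225, 224, 224, 226, 229, 224, 224]
t=6: [270, 270, 270, 270, 270, 270, 270, 268, 270, 270]
t=7: [227, 227, 227, 227, 227, 227, 227, 227, 227, 227]
t=8: [269, 269, 269, 269, 269, 269, 269, 269, 269, 269]
t=9: [227, 227, 227, 227, 227, 227, 227, 227, 227, 227]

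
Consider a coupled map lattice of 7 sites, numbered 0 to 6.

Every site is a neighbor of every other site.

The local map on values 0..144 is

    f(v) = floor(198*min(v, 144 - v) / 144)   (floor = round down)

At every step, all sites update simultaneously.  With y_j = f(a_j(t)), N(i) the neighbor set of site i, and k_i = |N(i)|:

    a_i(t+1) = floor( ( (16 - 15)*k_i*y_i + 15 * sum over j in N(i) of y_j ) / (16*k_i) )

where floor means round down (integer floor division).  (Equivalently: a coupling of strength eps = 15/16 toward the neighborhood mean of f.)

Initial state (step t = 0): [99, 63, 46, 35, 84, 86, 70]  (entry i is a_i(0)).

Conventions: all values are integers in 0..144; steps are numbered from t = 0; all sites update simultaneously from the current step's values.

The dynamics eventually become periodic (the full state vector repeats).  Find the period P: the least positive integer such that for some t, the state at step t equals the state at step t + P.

Answer: 4
Key observation: The state at step 10, [96, 96, 96, 96, 96, 96, 96], reappears at step 14 — and no state repeats earlier — so the cycle the system enters has period 4.

Derivation:
t=0: [99, 63, 46, 35, 84, 86, 70]
t=1: [74, 72, 74, 75, 72, 73, 71]
t=2: [96, 96, 96, 97, 96, 96, 96]
t=3: [65, 65, 65, 65, 65, 65, 65]
t=4: [89, 89, 89, 89, 89, 89, 89]
t=5: [75, 75, 75, 75, 75, 75, 75]
t=6: [94, 94, 94, 94, 94, 94, 94]
t=7: [68, 68, 68, 68, 68, 68, 68]
t=8: [93, 93, 93, 93, 93, 93, 93]
t=9: [70, 70, 70, 70, 70, 70, 70]
t=10: [96, 96, 96, 96, 96, 96, 96]
t=11: [66, 66, 66, 66, 66, 66, 66]
t=12: [90, 90, 90, 90, 90, 90, 90]
t=13: [74, 74, 74, 74, 74, 74, 74]
t=14: [96, 96, 96, 96, 96, 96, 96]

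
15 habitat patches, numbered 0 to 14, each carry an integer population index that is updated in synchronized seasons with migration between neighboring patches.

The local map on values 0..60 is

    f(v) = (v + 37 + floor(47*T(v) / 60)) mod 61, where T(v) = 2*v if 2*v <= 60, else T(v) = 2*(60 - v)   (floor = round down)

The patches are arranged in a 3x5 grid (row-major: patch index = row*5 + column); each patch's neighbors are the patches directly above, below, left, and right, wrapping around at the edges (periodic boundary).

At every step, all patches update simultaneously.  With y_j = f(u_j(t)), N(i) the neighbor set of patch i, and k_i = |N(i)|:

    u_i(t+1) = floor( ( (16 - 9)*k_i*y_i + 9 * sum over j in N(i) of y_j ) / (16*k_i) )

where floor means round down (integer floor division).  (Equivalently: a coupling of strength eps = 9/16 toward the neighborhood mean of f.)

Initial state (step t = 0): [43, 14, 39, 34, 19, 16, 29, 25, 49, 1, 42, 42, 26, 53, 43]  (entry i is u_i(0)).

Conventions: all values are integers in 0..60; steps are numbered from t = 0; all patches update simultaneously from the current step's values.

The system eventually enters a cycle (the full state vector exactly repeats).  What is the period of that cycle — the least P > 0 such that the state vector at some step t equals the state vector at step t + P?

Simulating step by step:
t=0: [43, 14, 39, 34, 19, 16, 29, 25, 49, 1, 42, 42, 26, 53, 43]
t=1: [33, 31, 40, 43, 35, 32, 37, 42, 42, 35, 41, 41, 42, 42, 40]
t=2: [50, 49, 47, 46, 49, 49, 48, 46, 46, 49, 47, 47, 46, 46, 47]
t=3: [41, 42, 42, 42, 42, 42, 42, 42, 42, 42, 42, 42, 43, 43, 42]
t=4: [46, 46, 45, 45, 46, 46, 46, 45, 45, 46, 46, 45, 45, 45, 45]
t=5: [43, 43, 43, 43, 43, 43, 43, 43, 43, 43, 43, 43, 44, 44, 43]
t=6: [45, 45, 45, 45, 45, 45, 45, 45, 45, 45, 45, 45, 45, 45, 45]
t=7: [44, 44, 44, 44, 44, 44, 44, 44, 44, 44, 44, 44, 44, 44, 44]
t=8: [45, 45, 45, 45, 45, 45, 45, 45, 45, 45, 45, 45, 45, 45, 45]

Answer: 2
Key observation: The state at step 6, [45, 45, 45, 45, 45, 45, 45, 45, 45, 45, 45, 45, 45, 45, 45], reappears at step 8 — and no state repeats earlier — so the cycle the system enters has period 2.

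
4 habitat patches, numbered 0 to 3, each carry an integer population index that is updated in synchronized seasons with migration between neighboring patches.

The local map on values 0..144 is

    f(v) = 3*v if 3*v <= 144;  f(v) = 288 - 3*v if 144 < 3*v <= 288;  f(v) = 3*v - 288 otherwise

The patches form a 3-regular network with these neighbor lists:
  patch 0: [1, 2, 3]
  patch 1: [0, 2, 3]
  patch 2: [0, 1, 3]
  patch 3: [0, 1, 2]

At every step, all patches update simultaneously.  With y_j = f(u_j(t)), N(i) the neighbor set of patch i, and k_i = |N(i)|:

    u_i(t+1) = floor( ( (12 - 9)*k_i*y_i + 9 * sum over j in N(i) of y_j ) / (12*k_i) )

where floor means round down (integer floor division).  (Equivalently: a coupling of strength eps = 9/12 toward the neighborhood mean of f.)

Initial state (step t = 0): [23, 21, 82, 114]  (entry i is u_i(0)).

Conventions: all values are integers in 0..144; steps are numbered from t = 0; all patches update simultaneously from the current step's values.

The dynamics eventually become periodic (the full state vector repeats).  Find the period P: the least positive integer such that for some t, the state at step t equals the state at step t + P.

Answer: 8
Key observation: The state at step 2, [117, 117, 117, 117], reappears at step 10 — and no state repeats earlier — so the cycle the system enters has period 8.

Derivation:
t=0: [23, 21, 82, 114]
t=1: [57, 57, 57, 57]
t=2: [117, 117, 117, 117]
t=3: [63, 63, 63, 63]
t=4: [99, 99, 99, 99]
t=5: [9, 9, 9, 9]
t=6: [27, 27, 27, 27]
t=7: [81, 81, 81, 81]
t=8: [45, 45, 45, 45]
t=9: [135, 135, 135, 135]
t=10: [117, 117, 117, 117]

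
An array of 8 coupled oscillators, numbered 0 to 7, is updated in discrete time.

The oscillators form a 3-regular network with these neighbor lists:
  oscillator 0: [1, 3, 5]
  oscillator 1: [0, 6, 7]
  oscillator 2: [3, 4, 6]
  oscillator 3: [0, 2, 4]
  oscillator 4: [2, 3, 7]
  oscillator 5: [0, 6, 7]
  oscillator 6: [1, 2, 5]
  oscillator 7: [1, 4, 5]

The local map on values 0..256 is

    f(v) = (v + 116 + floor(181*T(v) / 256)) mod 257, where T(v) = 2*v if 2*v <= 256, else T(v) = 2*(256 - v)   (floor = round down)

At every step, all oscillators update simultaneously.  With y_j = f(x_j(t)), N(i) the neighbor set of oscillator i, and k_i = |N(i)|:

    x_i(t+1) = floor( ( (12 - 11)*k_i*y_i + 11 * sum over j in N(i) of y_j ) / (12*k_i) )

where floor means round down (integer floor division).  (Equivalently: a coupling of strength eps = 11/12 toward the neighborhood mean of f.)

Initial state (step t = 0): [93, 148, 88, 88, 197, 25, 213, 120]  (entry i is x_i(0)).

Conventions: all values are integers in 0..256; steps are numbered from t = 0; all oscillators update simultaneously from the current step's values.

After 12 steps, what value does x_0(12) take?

Simulating step by step:
t=0: [93, 148, 88, 88, 197, 25, 213, 120]
t=1: [130, 124, 110, 95, 100, 125, 135, 157]
t=2: [137, 161, 118, 126, 120, 162, 148, 140]
t=3: [157, 161, 155, 152, 155, 161, 150, 152]
t=4: [155, 156, 157, 155, 157, 156, 154, 154]
t=5: [156, 156, 155, 155, 155, 156, 155, 155]
t=6: [156, 156, 156, 156, 156, 156, 156, 156]
t=7: [156, 156, 156, 156, 156, 156, 156, 156]
t=8: [156, 156, 156, 156, 156, 156, 156, 156]
t=9: [156, 156, 156, 156, 156, 156, 156, 156]
t=10: [156, 156, 156, 156, 156, 156, 156, 156]
t=11: [156, 156, 156, 156, 156, 156, 156, 156]
t=12: [156, 156, 156, 156, 156, 156, 156, 156]

Answer: x_0(12) = 156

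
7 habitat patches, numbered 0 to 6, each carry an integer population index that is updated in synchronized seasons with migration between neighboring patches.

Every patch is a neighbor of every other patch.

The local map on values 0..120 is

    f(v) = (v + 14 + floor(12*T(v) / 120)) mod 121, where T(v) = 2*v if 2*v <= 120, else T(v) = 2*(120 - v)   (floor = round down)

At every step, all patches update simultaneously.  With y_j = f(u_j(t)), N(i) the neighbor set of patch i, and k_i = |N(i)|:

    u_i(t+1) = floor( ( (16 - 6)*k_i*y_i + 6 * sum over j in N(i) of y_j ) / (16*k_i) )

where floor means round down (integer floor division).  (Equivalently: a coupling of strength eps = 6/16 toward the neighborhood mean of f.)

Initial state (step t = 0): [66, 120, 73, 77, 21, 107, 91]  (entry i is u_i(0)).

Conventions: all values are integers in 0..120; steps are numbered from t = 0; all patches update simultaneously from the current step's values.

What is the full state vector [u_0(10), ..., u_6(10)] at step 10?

Simulating step by step:
t=0: [66, 120, 73, 77, 21, 107, 91]
t=1: [78, 35, 82, 83, 50, 29, 89]
t=2: [93, 68, 95, 95, 78, 64, 98]
t=3: [109, 97, 110, 110, 102, 96, 111]
t=4: [25, 87, 25, 25, 89, 87, 25]
t=5: [55, 91, 55, 55, 92, 91, 55]
t=6: [85, 102, 85, 85, 103, 102, 85]
t=7: [108, 115, 108, 108, 116, 115, 108]
t=8: [4, 7, 4, 4, 7, 7, 4]
t=9: [18, 21, 18, 18, 21, 21, 18]
t=10: [35, 38, 35, 35, 38, 38, 35]

Answer: [35, 38, 35, 35, 38, 38, 35]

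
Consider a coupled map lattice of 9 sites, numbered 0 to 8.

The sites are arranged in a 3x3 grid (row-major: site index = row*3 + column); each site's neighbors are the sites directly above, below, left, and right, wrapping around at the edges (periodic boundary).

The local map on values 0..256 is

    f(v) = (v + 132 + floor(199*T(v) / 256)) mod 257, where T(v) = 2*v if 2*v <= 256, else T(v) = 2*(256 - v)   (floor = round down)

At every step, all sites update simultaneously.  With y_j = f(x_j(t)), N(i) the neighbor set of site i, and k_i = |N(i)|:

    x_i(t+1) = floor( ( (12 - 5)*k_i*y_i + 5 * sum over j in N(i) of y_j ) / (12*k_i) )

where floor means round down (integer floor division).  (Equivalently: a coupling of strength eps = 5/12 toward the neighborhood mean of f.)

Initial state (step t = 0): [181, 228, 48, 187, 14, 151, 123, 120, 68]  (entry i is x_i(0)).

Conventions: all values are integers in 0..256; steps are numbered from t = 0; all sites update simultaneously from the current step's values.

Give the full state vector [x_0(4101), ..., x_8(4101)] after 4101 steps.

Simulating step by step:
t=0: [181, 228, 48, 187, 14, 151, 123, 120, 68]
t=1: [179, 165, 205, 173, 168, 176, 169, 162, 112]
t=2: [173, 177, 164, 176, 179, 172, 176, 179, 166]
t=3: [176, 174, 179, 175, 173, 177, 175, 174, 178]
t=4: [174, 175, 173, 175, 176, 174, 175, 175, 174]
t=5: [175, 175, 176, 175, 175, 175, 175, 175, 175]
t=6: [175, 175, 175, 175, 175, 175, 175, 175, 175]
t=7: [175, 175, 175, 175, 175, 175, 175, 175, 175]

Answer: [175, 175, 175, 175, 175, 175, 175, 175, 175]
Key observation: The state at step 6, [175, 175, 175, 175, 175, 175, 175, 175, 175], reappears at step 7: the system is in a cycle of period 1 from step 6 on.  Therefore the state at step 4101 equals the state at step 6 + ((4101 - 6) mod 1) = 6, which is [175, 175, 175, 175, 175, 175, 175, 175, 175].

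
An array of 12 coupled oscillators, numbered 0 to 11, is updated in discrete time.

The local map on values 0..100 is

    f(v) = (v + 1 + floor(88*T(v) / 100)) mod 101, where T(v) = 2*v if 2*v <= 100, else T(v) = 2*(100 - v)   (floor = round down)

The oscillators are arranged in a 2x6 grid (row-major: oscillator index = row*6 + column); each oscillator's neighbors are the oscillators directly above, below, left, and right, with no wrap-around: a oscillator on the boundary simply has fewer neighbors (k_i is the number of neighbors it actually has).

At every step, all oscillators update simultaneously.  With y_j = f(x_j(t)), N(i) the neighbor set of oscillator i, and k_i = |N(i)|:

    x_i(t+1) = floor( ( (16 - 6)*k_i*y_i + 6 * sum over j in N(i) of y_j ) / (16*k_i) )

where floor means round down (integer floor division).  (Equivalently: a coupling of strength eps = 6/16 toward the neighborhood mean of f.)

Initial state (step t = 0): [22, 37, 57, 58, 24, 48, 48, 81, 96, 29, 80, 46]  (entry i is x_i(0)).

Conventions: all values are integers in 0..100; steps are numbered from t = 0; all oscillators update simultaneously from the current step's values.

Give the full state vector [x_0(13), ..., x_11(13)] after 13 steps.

Answer: [80, 25, 24, 27, 23, 23, 79, 24, 20, 22, 17, 18]

Derivation:
t=0: [22, 37, 57, 58, 24, 48, 48, 81, 96, 29, 80, 46]
t=1: [44, 14, 24, 41, 51, 37, 34, 13, 17, 56, 31, 25]
t=2: [38, 39, 54, 25, 35, 21, 69, 45, 46, 38, 71, 60]
t=3: [8, 12, 34, 60, 79, 60, 19, 22, 24, 17, 30, 33]
t=4: [30, 43, 75, 38, 27, 38, 48, 57, 67, 51, 71, 78]
t=5: [61, 28, 17, 18, 50, 19, 41, 29, 26, 29, 29, 14]
t=6: [35, 68, 54, 52, 46, 47, 28, 71, 71, 76, 70, 49]
t=7: [79, 34, 31, 32, 27, 29, 71, 29, 23, 21, 23, 31]
t=8: [31, 81, 84, 83, 76, 80, 31, 73, 68, 63, 67, 80]
t=9: [72, 23, 13, 14, 17, 15, 73, 28, 22, 25, 23, 16]
t=10: [28, 56, 43, 43, 47, 43, 31, 66, 61, 64, 60, 48]
t=11: [71, 35, 21, 20, 26, 22, 73, 34, 26, 26, 29, 29]
t=12: [35, 82, 64, 60, 69, 66, 34, 82, 73, 71, 78, 77]
t=13: [80, 25, 24, 27, 23, 23, 79, 24, 20, 22, 17, 18]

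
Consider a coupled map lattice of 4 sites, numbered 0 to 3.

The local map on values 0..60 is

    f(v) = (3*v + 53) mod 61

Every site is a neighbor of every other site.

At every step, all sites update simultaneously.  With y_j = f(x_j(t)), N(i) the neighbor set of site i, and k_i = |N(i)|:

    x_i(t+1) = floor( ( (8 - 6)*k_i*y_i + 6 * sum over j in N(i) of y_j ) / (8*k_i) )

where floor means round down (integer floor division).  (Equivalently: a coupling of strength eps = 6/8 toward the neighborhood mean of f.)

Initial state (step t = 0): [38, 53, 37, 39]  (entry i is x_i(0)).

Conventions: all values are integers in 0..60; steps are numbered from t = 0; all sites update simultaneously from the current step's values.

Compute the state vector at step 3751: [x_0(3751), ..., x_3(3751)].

Answer: [41, 41, 41, 41]
Key observation: The state at step 1, [41, 41, 41, 41], reappears at step 11: the system is in a cycle of period 10 from step 1 on.  Therefore the state at step 3751 equals the state at step 1 + ((3751 - 1) mod 10) = 1, which is [41, 41, 41, 41].

Derivation:
t=0: [38, 53, 37, 39]
t=1: [41, 41, 41, 41]
t=2: [54, 54, 54, 54]
t=3: [32, 32, 32, 32]
t=4: [27, 27, 27, 27]
t=5: [12, 12, 12, 12]
t=6: [28, 28, 28, 28]
t=7: [15, 15, 15, 15]
t=8: [37, 37, 37, 37]
t=9: [42, 42, 42, 42]
t=10: [57, 57, 57, 57]
t=11: [41, 41, 41, 41]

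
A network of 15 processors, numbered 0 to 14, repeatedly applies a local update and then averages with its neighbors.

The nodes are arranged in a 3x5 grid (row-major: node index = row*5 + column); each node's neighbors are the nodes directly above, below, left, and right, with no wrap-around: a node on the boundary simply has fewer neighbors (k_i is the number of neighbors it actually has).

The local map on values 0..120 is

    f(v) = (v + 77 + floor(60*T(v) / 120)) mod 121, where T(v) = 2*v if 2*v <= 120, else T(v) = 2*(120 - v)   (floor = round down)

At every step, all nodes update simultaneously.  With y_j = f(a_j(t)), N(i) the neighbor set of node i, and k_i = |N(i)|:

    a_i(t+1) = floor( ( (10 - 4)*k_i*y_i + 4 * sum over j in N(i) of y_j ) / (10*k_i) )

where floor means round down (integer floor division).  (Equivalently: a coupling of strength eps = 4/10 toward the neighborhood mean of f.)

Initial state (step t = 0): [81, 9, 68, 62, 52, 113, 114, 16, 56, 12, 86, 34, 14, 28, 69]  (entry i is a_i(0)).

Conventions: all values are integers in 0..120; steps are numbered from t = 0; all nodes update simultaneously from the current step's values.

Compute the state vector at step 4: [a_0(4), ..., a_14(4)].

Answer: [76, 76, 76, 76, 76, 76, 76, 76, 76, 76, 76, 76, 76, 76, 76]

Derivation:
t=0: [81, 9, 68, 62, 52, 113, 114, 16, 56, 12, 86, 34, 14, 28, 69]
t=1: [79, 87, 82, 72, 71, 76, 76, 97, 70, 87, 65, 48, 82, 40, 68]
t=2: [76, 76, 76, 76, 76, 76, 73, 76, 72, 76, 71, 61, 67, 52, 68]
t=3: [76, 76, 76, 76, 76, 76, 76, 76, 74, 76, 76, 76, 73, 66, 72]
t=4: [76, 76, 76, 76, 76, 76, 76, 76, 76, 76, 76, 76, 76, 76, 76]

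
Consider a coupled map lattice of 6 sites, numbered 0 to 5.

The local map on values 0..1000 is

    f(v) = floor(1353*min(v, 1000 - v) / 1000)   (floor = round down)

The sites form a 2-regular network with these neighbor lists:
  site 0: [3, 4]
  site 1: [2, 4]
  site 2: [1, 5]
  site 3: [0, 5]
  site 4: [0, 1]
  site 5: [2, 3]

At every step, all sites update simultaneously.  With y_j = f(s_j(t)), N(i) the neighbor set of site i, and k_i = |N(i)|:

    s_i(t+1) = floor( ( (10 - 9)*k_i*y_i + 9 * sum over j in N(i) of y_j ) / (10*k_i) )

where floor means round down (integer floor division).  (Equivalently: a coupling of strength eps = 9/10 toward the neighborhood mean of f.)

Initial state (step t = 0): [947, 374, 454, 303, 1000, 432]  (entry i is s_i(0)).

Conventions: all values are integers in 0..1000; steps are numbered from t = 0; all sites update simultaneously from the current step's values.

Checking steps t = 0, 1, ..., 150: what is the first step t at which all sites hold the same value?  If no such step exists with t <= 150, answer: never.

Simulating step by step:
t=0: [947, 374, 454, 303, 1000, 432]  (not all equal)
t=1: [191, 326, 551, 335, 259, 518]  (not all equal)
t=2: [387, 474, 552, 454, 349, 542]  (not all equal)
t=3: [541, 549, 627, 575, 571, 610]  (not all equal)
t=4: [581, 548, 562, 574, 611, 538]  (not all equal)
t=5: [552, 564, 615, 593, 582, 588]  (not all equal)
t=6: [562, 547, 567, 578, 594, 537]  (not all equal)
t=7: [562, 571, 615, 605, 596, 582]  (not all equal)
t=8: [545, 537, 567, 574, 582, 530]  (not all equal)
t=9: [574, 580, 625, 620, 614, 585]  (not all equal)
t=10: [523, 519, 558, 563, 567, 515]  (not all equal)
t=11: [593, 597, 647, 644, 641, 600]  (not all equal)
t=12: [489, 487, 536, 539, 541, 485]  (not all equal)
t=13: [625, 627, 654, 654, 655, 628]  (not all equal)
t=14: [471, 470, 499, 501, 501, 471]  (not all equal)
t=15: [671, 671, 639, 640, 639, 671]  (not all equal)
t=16: [483, 483, 449, 449, 449, 483]  (not all equal)
t=17: [611, 611, 648, 648, 648, 611]  (not all equal)
t=18: [481, 481, 521, 521, 521, 481]  (not all equal)
t=19: [648, 648, 649, 649, 649, 648]  (not all equal)
t=20: [474, 474, 475, 475, 475, 474]  (not all equal)
t=21: [641, 641, 641, 641, 641, 641]  (all equal)

Answer: 21
Key observation: Synchronization is absorbing here: once all sites are equal they stay equal, and step 21 is the first all-equal step.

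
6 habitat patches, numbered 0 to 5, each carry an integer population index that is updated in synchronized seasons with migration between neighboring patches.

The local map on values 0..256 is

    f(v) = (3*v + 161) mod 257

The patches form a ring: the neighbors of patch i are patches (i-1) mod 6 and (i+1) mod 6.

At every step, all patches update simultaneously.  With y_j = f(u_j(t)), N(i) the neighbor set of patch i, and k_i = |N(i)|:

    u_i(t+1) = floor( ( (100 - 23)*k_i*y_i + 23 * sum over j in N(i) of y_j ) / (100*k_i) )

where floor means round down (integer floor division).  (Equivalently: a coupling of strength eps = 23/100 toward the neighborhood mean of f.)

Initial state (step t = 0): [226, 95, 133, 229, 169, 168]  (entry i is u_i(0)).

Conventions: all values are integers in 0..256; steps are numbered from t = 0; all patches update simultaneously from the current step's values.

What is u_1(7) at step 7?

Answer: u_1(7) = 92

Derivation:
t=0: [226, 95, 133, 229, 169, 168]
t=1: [91, 158, 66, 82, 144, 141]
t=2: [158, 125, 109, 136, 86, 83]
t=3: [113, 57, 186, 87, 148, 150]
t=4: [206, 109, 185, 161, 100, 113]
t=5: [60, 202, 197, 146, 199, 211]
t=6: [96, 231, 222, 120, 200, 55]
t=7: [165, 92, 53, 40, 198, 103]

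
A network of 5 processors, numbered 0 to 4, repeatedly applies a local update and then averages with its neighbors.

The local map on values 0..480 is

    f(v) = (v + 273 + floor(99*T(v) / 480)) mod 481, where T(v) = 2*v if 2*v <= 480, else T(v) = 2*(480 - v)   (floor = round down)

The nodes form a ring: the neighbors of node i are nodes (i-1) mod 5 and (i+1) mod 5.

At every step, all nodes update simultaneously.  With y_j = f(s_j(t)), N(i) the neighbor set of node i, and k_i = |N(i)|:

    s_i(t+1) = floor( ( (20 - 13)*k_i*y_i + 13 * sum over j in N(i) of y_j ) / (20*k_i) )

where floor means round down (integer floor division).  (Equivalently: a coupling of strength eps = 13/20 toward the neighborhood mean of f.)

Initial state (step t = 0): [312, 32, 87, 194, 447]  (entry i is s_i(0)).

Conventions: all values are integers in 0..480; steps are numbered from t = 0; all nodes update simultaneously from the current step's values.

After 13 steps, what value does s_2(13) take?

Simulating step by step:
t=0: [312, 32, 87, 194, 447]
t=1: [245, 295, 263, 233, 165]
t=2: [107, 147, 142, 97, 91]
t=3: [434, 459, 454, 427, 411]
t=4: [244, 253, 251, 242, 238]
t=5: [133, 136, 135, 132, 130]
t=6: [460, 462, 462, 459, 458]
t=7: [260, 260, 260, 259, 259]
t=8: [142, 142, 142, 142, 142]
t=9: [473, 473, 473, 473, 473]
t=10: [267, 267, 267, 267, 267]
t=11: [146, 146, 146, 146, 146]
t=12: [479, 479, 479, 479, 479]
t=13: [271, 271, 271, 271, 271]

Answer: s_2(13) = 271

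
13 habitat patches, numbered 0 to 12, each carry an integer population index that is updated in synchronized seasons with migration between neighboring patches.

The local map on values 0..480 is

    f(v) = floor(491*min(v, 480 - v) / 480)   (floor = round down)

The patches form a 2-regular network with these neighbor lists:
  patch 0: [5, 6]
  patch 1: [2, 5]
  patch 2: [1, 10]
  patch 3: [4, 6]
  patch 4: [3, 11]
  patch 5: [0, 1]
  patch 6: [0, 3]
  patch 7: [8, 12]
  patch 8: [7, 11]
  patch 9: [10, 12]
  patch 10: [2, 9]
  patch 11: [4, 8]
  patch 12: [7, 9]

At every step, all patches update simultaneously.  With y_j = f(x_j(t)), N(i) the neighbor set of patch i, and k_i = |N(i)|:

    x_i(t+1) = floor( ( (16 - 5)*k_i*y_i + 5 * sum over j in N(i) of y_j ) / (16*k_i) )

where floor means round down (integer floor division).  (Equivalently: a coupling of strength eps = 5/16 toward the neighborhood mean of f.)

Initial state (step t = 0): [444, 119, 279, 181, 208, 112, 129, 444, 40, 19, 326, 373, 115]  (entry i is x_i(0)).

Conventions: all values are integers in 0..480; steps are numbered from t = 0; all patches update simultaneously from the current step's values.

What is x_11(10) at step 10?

Simulating step by step:
t=0: [444, 119, 279, 181, 208, 112, 129, 444, 40, 19, 326, 373, 115]
t=1: [63, 133, 184, 180, 191, 102, 124, 49, 50, 55, 142, 114, 89]
t=2: [79, 139, 173, 176, 180, 102, 125, 56, 61, 75, 137, 118, 79]
t=3: [91, 141, 165, 172, 173, 106, 127, 61, 70, 86, 135, 120, 75]
t=4: [100, 142, 159, 167, 167, 111, 130, 65, 77, 93, 134, 122, 75]
t=5: [108, 142, 155, 164, 162, 116, 133, 69, 83, 98, 134, 124, 77]
t=6: [115, 142, 152, 161, 159, 120, 136, 73, 88, 102, 134, 125, 80]
t=7: [121, 142, 150, 159, 156, 124, 139, 77, 93, 105, 134, 126, 83]
t=8: [126, 143, 149, 158, 154, 128, 142, 81, 97, 108, 134, 127, 86]
t=9: [130, 144, 148, 157, 153, 132, 144, 85, 101, 110, 135, 128, 89]
t=10: [134, 145, 148, 157, 152, 136, 146, 89, 104, 112, 135, 129, 93]

Answer: x_11(10) = 129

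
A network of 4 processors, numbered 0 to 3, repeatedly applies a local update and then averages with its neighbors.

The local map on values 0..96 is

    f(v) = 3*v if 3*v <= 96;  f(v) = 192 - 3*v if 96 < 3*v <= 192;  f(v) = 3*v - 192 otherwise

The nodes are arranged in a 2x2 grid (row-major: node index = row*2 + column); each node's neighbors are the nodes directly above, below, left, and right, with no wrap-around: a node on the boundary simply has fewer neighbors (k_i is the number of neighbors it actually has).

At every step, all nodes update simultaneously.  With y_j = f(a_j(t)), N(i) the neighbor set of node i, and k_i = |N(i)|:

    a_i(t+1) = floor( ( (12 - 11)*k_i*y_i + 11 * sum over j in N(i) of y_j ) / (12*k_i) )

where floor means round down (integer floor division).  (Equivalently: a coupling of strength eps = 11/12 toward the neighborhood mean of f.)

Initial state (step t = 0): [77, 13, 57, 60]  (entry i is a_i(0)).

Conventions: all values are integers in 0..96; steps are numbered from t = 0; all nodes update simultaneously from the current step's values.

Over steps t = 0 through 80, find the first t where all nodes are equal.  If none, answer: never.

Simulating step by step:
t=0: [77, 13, 57, 60]  (not all equal)
t=1: [30, 26, 25, 28]  (not all equal)
t=2: [77, 86, 86, 77]  (not all equal)
t=3: [63, 41, 41, 63]  (not all equal)
t=4: [63, 8, 8, 63]  (not all equal)
t=5: [22, 4, 4, 22]  (not all equal)
t=6: [16, 61, 61, 16]  (not all equal)
t=7: [12, 44, 44, 12]  (not all equal)
t=8: [58, 38, 38, 58]  (not all equal)
t=9: [73, 23, 23, 73]  (not all equal)
t=10: [65, 30, 30, 65]  (not all equal)
t=11: [82, 10, 10, 82]  (not all equal)
t=12: [32, 52, 52, 32]  (not all equal)
t=13: [41, 91, 91, 41]  (not all equal)
t=14: [80, 70, 70, 80]  (not all equal)
t=15: [20, 45, 45, 20]  (not all equal)
t=16: [57, 59, 59, 57]  (not all equal)
t=17: [15, 20, 20, 15]  (not all equal)
t=18: [58, 46, 46, 58]  (not all equal)
t=19: [51, 21, 21, 51]  (not all equal)
t=20: [61, 41, 41, 61]  (not all equal)
t=21: [64, 14, 14, 64]  (not all equal)
t=22: [38, 3, 3, 38]  (not all equal)
t=23: [14, 72, 72, 14]  (not all equal)
t=24: [25, 40, 40, 25]  (not all equal)
t=25: [72, 74, 74, 72]  (not all equal)
t=26: [29, 24, 24, 29]  (not all equal)
t=27: [73, 85, 85, 73]  (not all equal)
t=28: [60, 30, 30, 60]  (not all equal)
t=29: [83, 18, 18, 83]  (not all equal)
t=30: [54, 56, 56, 54]  (not all equal)
t=31: [24, 29, 29, 24]  (not all equal)
t=32: [85, 73, 73, 85]  (not all equal)
t=33: [30, 60, 60, 30]  (not all equal)
t=34: [18, 83, 83, 18]  (not all equal)
t=35: [56, 54, 54, 56]  (not all equal)
t=36: [29, 24, 24, 29]  (not all equal)

Answer: never
Key observation: The state at step 26 reappears at step 36 — the system is in a cycle of period 10 from step 26 on.  No step 0..36 is synchronized, and the cycle repeats forever, so no step up to 80 (or ever) has all nodes equal.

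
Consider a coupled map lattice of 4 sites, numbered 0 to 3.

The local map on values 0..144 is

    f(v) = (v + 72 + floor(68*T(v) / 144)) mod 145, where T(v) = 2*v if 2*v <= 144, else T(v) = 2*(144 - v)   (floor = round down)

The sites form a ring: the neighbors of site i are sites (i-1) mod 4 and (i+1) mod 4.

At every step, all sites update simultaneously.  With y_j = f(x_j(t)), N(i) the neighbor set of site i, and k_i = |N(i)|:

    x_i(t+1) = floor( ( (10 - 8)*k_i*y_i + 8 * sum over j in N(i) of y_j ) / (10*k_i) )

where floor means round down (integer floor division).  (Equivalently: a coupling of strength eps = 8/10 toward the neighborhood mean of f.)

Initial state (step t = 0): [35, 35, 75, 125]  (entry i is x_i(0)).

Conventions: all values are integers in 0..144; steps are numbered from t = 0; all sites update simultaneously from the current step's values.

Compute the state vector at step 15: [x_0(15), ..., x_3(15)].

Answer: [114, 114, 114, 114]

Derivation:
t=0: [35, 35, 75, 125]
t=1: [111, 110, 97, 96]
t=2: [68, 68, 68, 68]
t=3: [59, 59, 59, 59]
t=4: [41, 41, 41, 41]
t=5: [6, 6, 6, 6]
t=6: [83, 83, 83, 83]
t=7: [67, 67, 67, 67]
t=8: [57, 57, 57, 57]
t=9: [37, 37, 37, 37]
t=10: [143, 143, 143, 143]
t=11: [70, 70, 70, 70]
t=12: [63, 63, 63, 63]
t=13: [49, 49, 49, 49]
t=14: [22, 22, 22, 22]
t=15: [114, 114, 114, 114]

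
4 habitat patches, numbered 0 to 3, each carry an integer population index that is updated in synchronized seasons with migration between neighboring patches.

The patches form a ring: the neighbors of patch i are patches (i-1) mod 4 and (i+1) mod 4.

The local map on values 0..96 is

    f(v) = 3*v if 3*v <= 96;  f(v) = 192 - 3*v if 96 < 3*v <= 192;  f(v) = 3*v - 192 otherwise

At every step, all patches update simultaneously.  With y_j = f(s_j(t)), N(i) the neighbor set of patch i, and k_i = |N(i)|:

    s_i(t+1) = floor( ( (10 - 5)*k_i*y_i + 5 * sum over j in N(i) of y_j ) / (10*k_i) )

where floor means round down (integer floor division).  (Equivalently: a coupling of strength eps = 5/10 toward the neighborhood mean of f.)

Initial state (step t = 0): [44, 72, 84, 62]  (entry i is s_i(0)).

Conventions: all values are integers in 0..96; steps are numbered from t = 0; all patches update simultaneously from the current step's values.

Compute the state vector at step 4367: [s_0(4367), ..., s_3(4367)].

Simulating step by step:
t=0: [44, 72, 84, 62]
t=1: [37, 42, 37, 33]
t=2: [80, 73, 80, 87]
t=3: [48, 37, 48, 58]
t=4: [48, 64, 48, 33]
t=5: [47, 24, 47, 70]
t=6: [48, 61, 48, 34]
t=7: [48, 28, 48, 69]
t=8: [48, 66, 48, 31]
t=9: [48, 27, 48, 70]
t=10: [48, 64, 48, 33]

Answer: [47, 24, 47, 70]
Key observation: The state at step 4, [48, 64, 48, 33], reappears at step 10: the system is in a cycle of period 6 from step 4 on.  Therefore the state at step 4367 equals the state at step 4 + ((4367 - 4) mod 6) = 5, which is [47, 24, 47, 70].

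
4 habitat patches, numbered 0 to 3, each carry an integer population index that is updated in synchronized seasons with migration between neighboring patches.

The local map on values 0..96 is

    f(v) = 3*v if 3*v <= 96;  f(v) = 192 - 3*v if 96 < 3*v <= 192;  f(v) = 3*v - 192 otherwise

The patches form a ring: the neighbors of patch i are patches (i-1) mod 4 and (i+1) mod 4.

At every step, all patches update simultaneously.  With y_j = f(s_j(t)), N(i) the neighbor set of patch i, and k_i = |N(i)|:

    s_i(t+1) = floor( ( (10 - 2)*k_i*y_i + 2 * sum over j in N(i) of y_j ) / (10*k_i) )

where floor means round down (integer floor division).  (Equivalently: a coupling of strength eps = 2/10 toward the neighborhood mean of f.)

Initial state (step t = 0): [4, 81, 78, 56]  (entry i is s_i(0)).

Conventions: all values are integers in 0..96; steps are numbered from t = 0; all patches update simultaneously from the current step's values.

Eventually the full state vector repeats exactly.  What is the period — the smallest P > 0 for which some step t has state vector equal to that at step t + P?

Simulating step by step:
t=0: [4, 81, 78, 56]
t=1: [17, 46, 41, 24]
t=2: [53, 55, 67, 69]
t=3: [30, 25, 11, 16]
t=4: [84, 72, 38, 50]
t=5: [54, 33, 69, 47]
t=6: [38, 78, 26, 45]
t=7: [72, 49, 72, 61]
t=8: [24, 40, 24, 12]
t=9: [68, 72, 68, 43]
t=10: [18, 21, 18, 52]
t=11: [53, 61, 53, 39]
t=12: [34, 13, 34, 66]
t=13: [76, 49, 76, 22]
t=14: [39, 43, 39, 60]
t=15: [67, 65, 67, 24]
t=16: [14, 4, 14, 59]
t=17: [36, 18, 36, 20]
t=18: [78, 60, 78, 64]
t=19: [34, 18, 34, 8]
t=20: [79, 61, 79, 37]
t=21: [45, 16, 45, 73]
t=22: [53, 49, 53, 33]
t=23: [40, 42, 40, 81]
t=24: [69, 67, 69, 55]
t=25: [15, 10, 15, 24]
t=26: [46, 33, 46, 66]
t=27: [53, 85, 53, 15]
t=28: [37, 57, 37, 42]
t=29: [73, 33, 73, 69]
t=30: [32, 79, 32, 17]
t=31: [86, 55, 86, 60]
t=32: [56, 34, 56, 22]
t=33: [34, 76, 34, 57]
t=34: [77, 46, 77, 34]
t=35: [45, 51, 45, 79]
t=36: [54, 42, 54, 47]
t=37: [35, 58, 35, 46]
t=38: [76, 31, 76, 60]
t=39: [39, 81, 39, 16]
t=40: [69, 55, 69, 53]
t=41: [18, 24, 18, 29]
t=42: [59, 68, 59, 80]
t=43: [18, 12, 18, 41]
t=44: [53, 39, 53, 66]
t=45: [34, 66, 34, 11]
t=46: [75, 22, 75, 44]
t=47: [39, 59, 39, 54]
t=48: [64, 27, 64, 39]
t=49: [15, 64, 15, 60]
t=50: [37, 9, 37, 18]
t=51: [72, 37, 72, 59]
t=52: [28, 69, 28, 16]
t=53: [73, 28, 73, 55]
t=54: [32, 72, 32, 27]
t=55: [87, 38, 87, 84]
t=56: [69, 76, 69, 61]
t=57: [16, 31, 16, 10]
t=58: [50, 84, 50, 33]
t=59: [48, 56, 48, 82]
t=60: [46, 28, 46, 52]
t=61: [55, 78, 55, 39]
t=62: [33, 39, 33, 65]
t=63: [82, 78, 82, 21]
t=64: [53, 44, 53, 61]
t=65: [33, 54, 33, 13]
t=66: [81, 42, 81, 49]
t=67: [51, 63, 51, 46]
t=68: [36, 10, 36, 51]
t=69: [74, 40, 74, 48]
t=70: [36, 63, 36, 44]
t=71: [73, 19, 73, 64]
t=72: [27, 51, 27, 5]
t=73: [70, 47, 70, 28]
t=74: [27, 44, 27, 70]
t=75: [72, 64, 72, 30]
t=76: [28, 4, 28, 76]
t=77: [72, 26, 72, 45]
t=78: [32, 67, 32, 50]
t=79: [81, 26, 81, 52]
t=80: [52, 72, 52, 39]
t=81: [38, 26, 38, 67]
t=82: [71, 78, 71, 22]
t=83: [27, 37, 27, 57]
t=84: [75, 81, 75, 33]
t=85: [40, 47, 40, 81]
t=86: [67, 55, 67, 55]
t=87: [12, 23, 12, 23]
t=88: [42, 62, 42, 62]
t=89: [54, 18, 54, 18]
t=90: [34, 49, 34, 49]
t=91: [81, 54, 81, 54]
t=92: [46, 34, 46, 34]
t=93: [61, 82, 61, 82]
t=94: [18, 45, 18, 45]
t=95: [54, 56, 54, 56]
t=96: [28, 25, 28, 25]
t=97: [82, 76, 82, 76]
t=98: [50, 39, 50, 39]
t=99: [48, 68, 48, 68]
t=100: [40, 19, 40, 19]
t=101: [69, 60, 69, 60]
t=102: [14, 12, 14, 12]
t=103: [40, 37, 40, 37]
t=104: [73, 79, 73, 79]
t=105: [30, 41, 30, 41]
t=106: [85, 73, 85, 73]
t=107: [55, 34, 55, 34]
t=108: [39, 77, 39, 77]
t=109: [67, 46, 67, 46]
t=110: [18, 45, 18, 45]

Answer: 16
Key observation: The state at step 94, [18, 45, 18, 45], reappears at step 110 — and no state repeats earlier — so the cycle the system enters has period 16.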